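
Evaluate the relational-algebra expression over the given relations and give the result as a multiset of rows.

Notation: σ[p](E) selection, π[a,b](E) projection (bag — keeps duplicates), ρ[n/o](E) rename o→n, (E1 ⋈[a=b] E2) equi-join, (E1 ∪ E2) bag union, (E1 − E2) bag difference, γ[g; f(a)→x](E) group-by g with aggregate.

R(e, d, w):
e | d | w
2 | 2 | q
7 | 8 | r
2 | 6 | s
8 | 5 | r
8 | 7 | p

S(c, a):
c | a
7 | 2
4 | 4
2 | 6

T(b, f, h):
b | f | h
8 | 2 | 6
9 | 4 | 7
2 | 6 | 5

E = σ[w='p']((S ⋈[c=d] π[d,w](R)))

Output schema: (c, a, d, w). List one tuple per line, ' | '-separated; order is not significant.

Subexpression sizes:
  S → 3
  R → 5
  π[d,w](R) → 5
  (S ⋈[c=d] π[d,w](R)) → 2
  σ[w='p']((S ⋈[c=d] π[d,w](R))) → 1

== RESULT ==
c | a | d | w
7 | 2 | 7 | p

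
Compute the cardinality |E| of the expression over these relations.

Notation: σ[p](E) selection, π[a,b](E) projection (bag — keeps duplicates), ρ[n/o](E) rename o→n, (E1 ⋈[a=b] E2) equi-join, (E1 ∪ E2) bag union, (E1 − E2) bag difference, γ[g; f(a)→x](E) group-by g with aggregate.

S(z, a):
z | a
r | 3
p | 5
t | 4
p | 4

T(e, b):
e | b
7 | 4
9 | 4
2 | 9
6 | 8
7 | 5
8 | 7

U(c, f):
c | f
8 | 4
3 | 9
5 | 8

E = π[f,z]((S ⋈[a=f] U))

Stepwise |·|:
  S → 4
  U → 3
  (S ⋈[a=f] U) → 2
  π[f,z]((S ⋈[a=f] U)) → 2

|E| = 2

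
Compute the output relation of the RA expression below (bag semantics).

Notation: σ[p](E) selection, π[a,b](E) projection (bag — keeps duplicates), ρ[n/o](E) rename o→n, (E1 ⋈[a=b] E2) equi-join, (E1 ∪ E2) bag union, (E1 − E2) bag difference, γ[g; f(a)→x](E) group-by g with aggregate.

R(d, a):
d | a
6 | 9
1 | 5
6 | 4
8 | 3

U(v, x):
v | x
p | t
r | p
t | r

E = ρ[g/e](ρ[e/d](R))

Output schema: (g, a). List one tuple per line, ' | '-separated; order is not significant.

Subexpression sizes:
  R → 4
  ρ[e/d](R) → 4
  ρ[g/e](ρ[e/d](R)) → 4

== RESULT ==
g | a
1 | 5
6 | 4
6 | 9
8 | 3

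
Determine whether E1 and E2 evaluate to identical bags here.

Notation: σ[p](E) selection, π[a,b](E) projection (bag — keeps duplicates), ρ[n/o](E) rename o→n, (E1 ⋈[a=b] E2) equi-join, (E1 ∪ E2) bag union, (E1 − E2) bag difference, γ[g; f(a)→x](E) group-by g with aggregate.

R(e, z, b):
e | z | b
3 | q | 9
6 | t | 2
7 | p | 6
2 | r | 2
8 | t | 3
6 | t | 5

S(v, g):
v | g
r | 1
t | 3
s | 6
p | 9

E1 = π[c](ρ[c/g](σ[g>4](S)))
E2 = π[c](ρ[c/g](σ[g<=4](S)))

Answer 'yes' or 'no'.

E1 per-node cardinality:
  S → 4
  σ[g>4](S) → 2
  ρ[c/g](σ[g>4](S)) → 2
  π[c](ρ[c/g](σ[g>4](S))) → 2
E2 per-node cardinality:
  S → 4
  σ[g<=4](S) → 2
  ρ[c/g](σ[g<=4](S)) → 2
  π[c](ρ[c/g](σ[g<=4](S))) → 2

E1 result:
c
6
9
E2 result:
c
1
3
Witness: (6,) appears 1× in E1 but 0× in E2.

no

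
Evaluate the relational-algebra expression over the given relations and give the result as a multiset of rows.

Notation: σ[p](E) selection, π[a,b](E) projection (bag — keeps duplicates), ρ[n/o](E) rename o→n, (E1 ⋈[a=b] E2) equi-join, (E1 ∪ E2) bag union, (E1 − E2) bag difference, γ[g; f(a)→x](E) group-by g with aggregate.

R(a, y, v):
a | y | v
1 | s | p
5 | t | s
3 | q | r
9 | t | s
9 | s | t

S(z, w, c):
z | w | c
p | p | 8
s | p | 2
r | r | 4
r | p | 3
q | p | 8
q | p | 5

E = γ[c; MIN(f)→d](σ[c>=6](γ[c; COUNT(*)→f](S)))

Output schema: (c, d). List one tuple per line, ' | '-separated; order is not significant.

Stepwise |·|:
  S → 6
  γ[c; COUNT(*)→f](S) → 5
  σ[c>=6](γ[c; COUNT(*)→f](S)) → 1
  γ[c; MIN(f)→d](σ[c>=6](γ[c; COUNT(*)→f](S))) → 1

== RESULT ==
c | d
8 | 2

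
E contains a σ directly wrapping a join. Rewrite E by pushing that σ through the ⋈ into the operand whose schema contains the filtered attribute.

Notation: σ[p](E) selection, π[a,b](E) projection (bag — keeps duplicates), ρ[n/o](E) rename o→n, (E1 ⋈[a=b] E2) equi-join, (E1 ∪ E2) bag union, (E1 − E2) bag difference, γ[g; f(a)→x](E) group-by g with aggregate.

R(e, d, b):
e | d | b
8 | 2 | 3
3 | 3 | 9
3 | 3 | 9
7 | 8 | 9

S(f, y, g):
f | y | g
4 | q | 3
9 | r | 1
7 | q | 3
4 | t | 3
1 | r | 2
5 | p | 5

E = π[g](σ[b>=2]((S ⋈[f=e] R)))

σ filters on b, owned by the right side.
E' = π[g]((S ⋈[f=e] σ[b>=2](R)))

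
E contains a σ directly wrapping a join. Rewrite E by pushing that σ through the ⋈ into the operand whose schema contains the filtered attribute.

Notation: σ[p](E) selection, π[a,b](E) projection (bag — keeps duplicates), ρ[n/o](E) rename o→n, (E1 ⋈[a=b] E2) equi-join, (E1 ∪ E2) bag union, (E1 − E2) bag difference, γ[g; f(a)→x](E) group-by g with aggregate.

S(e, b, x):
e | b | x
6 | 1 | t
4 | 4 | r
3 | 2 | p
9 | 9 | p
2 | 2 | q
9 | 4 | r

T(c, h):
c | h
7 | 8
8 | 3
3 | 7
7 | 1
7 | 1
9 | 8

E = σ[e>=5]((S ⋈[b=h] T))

σ filters on e, owned by the left side.
E' = (σ[e>=5](S) ⋈[b=h] T)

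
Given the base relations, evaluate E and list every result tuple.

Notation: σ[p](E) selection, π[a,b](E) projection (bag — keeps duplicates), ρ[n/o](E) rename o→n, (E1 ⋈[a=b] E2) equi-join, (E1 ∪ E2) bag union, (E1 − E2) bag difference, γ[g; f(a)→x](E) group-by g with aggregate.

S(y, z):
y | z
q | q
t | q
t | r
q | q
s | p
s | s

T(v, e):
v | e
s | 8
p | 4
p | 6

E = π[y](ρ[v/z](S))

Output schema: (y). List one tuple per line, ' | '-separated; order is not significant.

Per-node cardinality:
  S → 6
  ρ[v/z](S) → 6
  π[y](ρ[v/z](S)) → 6

== RESULT ==
y
q
q
s
s
t
t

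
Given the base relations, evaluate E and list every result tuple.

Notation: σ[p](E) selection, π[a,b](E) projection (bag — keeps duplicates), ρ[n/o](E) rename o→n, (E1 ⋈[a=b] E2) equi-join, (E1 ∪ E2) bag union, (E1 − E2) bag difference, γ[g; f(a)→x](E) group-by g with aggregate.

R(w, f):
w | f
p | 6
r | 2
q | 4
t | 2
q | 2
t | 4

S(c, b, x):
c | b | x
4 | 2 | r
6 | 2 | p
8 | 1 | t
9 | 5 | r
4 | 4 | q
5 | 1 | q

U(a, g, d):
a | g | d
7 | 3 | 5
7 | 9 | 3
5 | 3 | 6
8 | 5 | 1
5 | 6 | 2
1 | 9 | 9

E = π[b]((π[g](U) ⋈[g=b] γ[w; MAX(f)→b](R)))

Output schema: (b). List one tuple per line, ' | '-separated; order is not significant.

Per-node cardinality:
  U → 6
  π[g](U) → 6
  R → 6
  γ[w; MAX(f)→b](R) → 4
  (π[g](U) ⋈[g=b] γ[w; MAX(f)→b](R)) → 1
  π[b]((π[g](U) ⋈[g=b] γ[w; MAX(f)→b](R))) → 1

== RESULT ==
b
6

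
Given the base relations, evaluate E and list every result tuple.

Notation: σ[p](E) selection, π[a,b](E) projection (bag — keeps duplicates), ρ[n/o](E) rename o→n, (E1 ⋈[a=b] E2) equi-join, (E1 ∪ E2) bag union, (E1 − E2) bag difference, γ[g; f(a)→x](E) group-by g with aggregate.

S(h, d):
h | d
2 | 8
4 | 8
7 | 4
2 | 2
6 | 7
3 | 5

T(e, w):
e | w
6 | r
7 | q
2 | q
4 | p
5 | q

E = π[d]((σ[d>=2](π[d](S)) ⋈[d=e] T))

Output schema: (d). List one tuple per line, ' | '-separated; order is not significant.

Per-node cardinality:
  S → 6
  π[d](S) → 6
  σ[d>=2](π[d](S)) → 6
  T → 5
  (σ[d>=2](π[d](S)) ⋈[d=e] T) → 4
  π[d]((σ[d>=2](π[d](S)) ⋈[d=e] T)) → 4

== RESULT ==
d
2
4
5
7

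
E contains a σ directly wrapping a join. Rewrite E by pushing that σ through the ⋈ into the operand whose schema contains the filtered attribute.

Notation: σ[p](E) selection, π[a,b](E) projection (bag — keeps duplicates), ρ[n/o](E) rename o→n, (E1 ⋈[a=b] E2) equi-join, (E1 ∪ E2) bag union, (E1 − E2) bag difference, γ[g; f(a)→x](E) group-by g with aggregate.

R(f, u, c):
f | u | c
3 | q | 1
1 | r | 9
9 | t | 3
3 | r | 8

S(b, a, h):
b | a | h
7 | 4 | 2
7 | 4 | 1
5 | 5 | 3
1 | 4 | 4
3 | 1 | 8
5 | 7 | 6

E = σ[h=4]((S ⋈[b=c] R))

σ filters on h, owned by the left side.
E' = (σ[h=4](S) ⋈[b=c] R)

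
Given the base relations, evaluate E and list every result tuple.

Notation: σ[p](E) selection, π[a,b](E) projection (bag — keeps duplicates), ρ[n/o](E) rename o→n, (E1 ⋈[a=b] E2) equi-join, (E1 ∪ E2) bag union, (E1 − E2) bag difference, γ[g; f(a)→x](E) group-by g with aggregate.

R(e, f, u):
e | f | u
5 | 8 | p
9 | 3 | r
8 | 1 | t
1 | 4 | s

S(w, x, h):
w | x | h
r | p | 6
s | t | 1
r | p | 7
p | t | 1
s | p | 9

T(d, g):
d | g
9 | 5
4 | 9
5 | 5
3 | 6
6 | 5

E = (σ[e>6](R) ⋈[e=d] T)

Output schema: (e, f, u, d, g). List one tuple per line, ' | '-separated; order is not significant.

Subexpression sizes:
  R → 4
  σ[e>6](R) → 2
  T → 5
  (σ[e>6](R) ⋈[e=d] T) → 1

== RESULT ==
e | f | u | d | g
9 | 3 | r | 9 | 5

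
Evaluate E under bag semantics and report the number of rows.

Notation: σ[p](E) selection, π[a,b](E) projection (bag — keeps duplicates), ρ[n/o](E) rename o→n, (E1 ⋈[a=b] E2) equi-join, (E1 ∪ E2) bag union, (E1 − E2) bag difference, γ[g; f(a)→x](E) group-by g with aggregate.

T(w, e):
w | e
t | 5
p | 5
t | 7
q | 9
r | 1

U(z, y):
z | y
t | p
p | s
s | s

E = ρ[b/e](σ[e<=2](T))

Row counts bottom-up:
  T → 5
  σ[e<=2](T) → 1
  ρ[b/e](σ[e<=2](T)) → 1

|E| = 1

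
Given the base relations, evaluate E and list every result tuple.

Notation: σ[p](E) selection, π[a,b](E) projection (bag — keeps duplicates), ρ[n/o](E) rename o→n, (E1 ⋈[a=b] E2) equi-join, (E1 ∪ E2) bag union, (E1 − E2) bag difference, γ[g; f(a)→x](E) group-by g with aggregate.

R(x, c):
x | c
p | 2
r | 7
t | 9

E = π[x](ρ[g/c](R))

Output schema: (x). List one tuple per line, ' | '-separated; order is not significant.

Per-node cardinality:
  R → 3
  ρ[g/c](R) → 3
  π[x](ρ[g/c](R)) → 3

== RESULT ==
x
p
r
t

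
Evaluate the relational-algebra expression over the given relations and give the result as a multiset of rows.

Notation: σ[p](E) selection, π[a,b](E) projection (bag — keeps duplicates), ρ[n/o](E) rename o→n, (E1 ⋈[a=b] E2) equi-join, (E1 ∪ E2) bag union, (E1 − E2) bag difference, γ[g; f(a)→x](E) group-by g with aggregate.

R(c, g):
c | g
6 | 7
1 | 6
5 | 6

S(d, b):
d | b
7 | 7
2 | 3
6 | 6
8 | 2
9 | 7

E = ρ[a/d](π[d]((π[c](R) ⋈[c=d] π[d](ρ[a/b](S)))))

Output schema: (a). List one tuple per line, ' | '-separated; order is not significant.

Stepwise |·|:
  R → 3
  π[c](R) → 3
  S → 5
  ρ[a/b](S) → 5
  π[d](ρ[a/b](S)) → 5
  (π[c](R) ⋈[c=d] π[d](ρ[a/b](S))) → 1
  π[d]((π[c](R) ⋈[c=d] π[d](ρ[a/b](S)))) → 1
  ρ[a/d](π[d]((π[c](R) ⋈[c=d] π[d](ρ[a/b](S))))) → 1

== RESULT ==
a
6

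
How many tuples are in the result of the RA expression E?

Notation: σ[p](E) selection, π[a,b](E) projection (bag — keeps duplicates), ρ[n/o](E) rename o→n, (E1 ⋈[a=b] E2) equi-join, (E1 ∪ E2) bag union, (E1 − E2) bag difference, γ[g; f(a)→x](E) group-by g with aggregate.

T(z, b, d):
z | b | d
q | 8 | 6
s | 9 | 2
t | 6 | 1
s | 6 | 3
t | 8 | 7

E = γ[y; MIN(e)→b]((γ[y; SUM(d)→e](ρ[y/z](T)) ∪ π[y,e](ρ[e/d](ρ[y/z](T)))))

Stepwise |·|:
  T → 5
  ρ[y/z](T) → 5
  γ[y; SUM(d)→e](ρ[y/z](T)) → 3
  T → 5
  ρ[y/z](T) → 5
  ρ[e/d](ρ[y/z](T)) → 5
  π[y,e](ρ[e/d](ρ[y/z](T))) → 5
  (γ[y; SUM(d)→e](ρ[y/z](T)) ∪ π[y,e](ρ[e/d](ρ[y/z](T)))) → 8
  γ[y; MIN(e)→b]((γ[y; SUM(d)→e](ρ[y/z](T)) ∪ π[y,e](ρ[e/d](ρ[y/z](T))))) → 3

|E| = 3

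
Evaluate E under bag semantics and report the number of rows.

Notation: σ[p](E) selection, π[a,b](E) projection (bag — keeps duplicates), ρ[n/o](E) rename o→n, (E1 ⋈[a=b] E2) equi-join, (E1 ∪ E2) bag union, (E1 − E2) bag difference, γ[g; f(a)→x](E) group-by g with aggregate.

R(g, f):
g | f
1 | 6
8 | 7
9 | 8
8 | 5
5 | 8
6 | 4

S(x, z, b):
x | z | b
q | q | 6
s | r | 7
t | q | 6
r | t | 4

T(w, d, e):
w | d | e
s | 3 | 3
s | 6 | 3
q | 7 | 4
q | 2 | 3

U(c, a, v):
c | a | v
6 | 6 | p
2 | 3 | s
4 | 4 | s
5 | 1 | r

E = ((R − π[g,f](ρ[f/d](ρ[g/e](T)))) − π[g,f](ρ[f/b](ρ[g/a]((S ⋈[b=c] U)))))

Row counts bottom-up:
  R → 6
  T → 4
  ρ[g/e](T) → 4
  ρ[f/d](ρ[g/e](T)) → 4
  π[g,f](ρ[f/d](ρ[g/e](T))) → 4
  (R − π[g,f](ρ[f/d](ρ[g/e](T)))) → 6
  S → 4
  U → 4
  (S ⋈[b=c] U) → 3
  ρ[g/a]((S ⋈[b=c] U)) → 3
  ρ[f/b](ρ[g/a]((S ⋈[b=c] U))) → 3
  π[g,f](ρ[f/b](ρ[g/a]((S ⋈[b=c] U)))) → 3
  ((R − π[g,f](ρ[f/d](ρ[g/e](T)))) − π[g,f](ρ[f/b](ρ[g/a]((S ⋈[b=c] U))))) → 6

|E| = 6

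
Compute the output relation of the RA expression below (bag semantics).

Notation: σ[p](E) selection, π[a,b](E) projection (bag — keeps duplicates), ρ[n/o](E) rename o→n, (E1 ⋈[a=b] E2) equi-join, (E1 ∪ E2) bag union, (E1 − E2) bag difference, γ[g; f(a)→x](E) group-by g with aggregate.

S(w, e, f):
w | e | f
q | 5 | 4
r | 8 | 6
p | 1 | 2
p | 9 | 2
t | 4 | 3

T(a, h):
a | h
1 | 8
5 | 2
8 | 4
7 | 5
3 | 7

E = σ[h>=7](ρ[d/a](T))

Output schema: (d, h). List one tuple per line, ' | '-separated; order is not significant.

Stepwise |·|:
  T → 5
  ρ[d/a](T) → 5
  σ[h>=7](ρ[d/a](T)) → 2

== RESULT ==
d | h
1 | 8
3 | 7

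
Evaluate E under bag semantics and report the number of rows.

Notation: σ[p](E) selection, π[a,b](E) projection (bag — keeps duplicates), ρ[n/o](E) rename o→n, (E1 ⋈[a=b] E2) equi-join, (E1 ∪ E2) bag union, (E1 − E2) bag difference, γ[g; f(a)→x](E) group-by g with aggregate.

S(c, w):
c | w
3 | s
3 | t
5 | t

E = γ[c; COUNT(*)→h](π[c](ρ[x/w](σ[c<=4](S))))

Row counts bottom-up:
  S → 3
  σ[c<=4](S) → 2
  ρ[x/w](σ[c<=4](S)) → 2
  π[c](ρ[x/w](σ[c<=4](S))) → 2
  γ[c; COUNT(*)→h](π[c](ρ[x/w](σ[c<=4](S)))) → 1

|E| = 1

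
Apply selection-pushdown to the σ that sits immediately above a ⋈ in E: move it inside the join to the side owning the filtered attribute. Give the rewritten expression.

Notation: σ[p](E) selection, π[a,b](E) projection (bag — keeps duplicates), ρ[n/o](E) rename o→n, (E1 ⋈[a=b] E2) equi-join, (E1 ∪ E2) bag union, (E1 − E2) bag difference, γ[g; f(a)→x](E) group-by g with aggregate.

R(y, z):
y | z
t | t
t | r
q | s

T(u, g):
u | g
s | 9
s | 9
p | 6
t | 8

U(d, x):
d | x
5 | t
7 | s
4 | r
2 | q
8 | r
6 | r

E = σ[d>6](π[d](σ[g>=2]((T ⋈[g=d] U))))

σ filters on g, owned by the left side.
E' = σ[d>6](π[d]((σ[g>=2](T) ⋈[g=d] U)))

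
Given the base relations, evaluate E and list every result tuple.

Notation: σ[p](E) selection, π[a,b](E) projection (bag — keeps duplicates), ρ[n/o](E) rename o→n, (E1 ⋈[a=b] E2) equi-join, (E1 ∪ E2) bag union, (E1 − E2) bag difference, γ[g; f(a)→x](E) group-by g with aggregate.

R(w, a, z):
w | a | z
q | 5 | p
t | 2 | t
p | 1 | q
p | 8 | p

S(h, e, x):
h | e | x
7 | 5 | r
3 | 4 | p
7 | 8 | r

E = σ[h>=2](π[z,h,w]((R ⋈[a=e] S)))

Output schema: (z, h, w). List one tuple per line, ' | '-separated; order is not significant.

Row counts bottom-up:
  R → 4
  S → 3
  (R ⋈[a=e] S) → 2
  π[z,h,w]((R ⋈[a=e] S)) → 2
  σ[h>=2](π[z,h,w]((R ⋈[a=e] S))) → 2

== RESULT ==
z | h | w
p | 7 | p
p | 7 | q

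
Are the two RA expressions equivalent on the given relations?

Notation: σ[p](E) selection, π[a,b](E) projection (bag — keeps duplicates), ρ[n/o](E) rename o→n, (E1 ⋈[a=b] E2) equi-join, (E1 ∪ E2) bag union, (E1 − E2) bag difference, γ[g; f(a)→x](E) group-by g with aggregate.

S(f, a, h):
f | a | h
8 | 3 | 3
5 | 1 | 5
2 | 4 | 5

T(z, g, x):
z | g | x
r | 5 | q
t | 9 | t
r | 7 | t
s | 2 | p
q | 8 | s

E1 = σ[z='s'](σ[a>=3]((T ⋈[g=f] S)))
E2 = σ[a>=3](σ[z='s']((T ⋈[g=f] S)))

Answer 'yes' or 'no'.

E1 row counts bottom-up:
  T → 5
  S → 3
  (T ⋈[g=f] S) → 3
  σ[a>=3]((T ⋈[g=f] S)) → 2
  σ[z='s'](σ[a>=3]((T ⋈[g=f] S))) → 1
E2 row counts bottom-up:
  T → 5
  S → 3
  (T ⋈[g=f] S) → 3
  σ[z='s']((T ⋈[g=f] S)) → 1
  σ[a>=3](σ[z='s']((T ⋈[g=f] S))) → 1

E1 and E2 produce the same multiset:
z | g | x | f | a | h
s | 2 | p | 2 | 4 | 5

yes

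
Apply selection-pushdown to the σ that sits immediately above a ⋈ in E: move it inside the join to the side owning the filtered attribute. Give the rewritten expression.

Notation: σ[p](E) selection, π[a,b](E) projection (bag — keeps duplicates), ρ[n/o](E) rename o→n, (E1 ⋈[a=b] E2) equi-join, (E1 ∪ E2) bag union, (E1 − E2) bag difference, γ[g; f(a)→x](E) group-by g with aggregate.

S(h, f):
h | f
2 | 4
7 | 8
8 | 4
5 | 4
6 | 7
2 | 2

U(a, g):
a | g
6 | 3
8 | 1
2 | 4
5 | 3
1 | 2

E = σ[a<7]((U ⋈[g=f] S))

σ filters on a, owned by the left side.
E' = (σ[a<7](U) ⋈[g=f] S)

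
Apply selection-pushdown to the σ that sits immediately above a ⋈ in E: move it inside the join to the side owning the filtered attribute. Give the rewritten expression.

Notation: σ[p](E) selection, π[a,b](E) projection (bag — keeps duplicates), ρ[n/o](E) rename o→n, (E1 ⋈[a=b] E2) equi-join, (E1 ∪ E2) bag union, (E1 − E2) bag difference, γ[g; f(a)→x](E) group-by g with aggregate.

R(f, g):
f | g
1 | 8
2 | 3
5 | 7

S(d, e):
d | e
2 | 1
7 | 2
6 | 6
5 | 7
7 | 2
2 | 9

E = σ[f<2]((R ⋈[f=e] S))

σ filters on f, owned by the left side.
E' = (σ[f<2](R) ⋈[f=e] S)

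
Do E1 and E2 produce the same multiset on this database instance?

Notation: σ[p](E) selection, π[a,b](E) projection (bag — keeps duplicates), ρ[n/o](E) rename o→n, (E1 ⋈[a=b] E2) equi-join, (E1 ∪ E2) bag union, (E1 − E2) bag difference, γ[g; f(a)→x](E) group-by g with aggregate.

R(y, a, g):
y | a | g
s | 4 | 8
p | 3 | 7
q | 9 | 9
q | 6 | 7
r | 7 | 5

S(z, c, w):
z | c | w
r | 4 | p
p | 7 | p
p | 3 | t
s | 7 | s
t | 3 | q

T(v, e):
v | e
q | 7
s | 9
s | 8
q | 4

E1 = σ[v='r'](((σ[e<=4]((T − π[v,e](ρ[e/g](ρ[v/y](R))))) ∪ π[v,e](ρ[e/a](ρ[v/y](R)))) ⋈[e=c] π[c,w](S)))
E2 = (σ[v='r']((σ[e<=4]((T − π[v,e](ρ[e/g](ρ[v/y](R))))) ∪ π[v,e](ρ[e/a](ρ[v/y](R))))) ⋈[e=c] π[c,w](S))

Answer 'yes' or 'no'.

E1 stepwise |·|:
  T → 4
  R → 5
  ρ[v/y](R) → 5
  ρ[e/g](ρ[v/y](R)) → 5
  π[v,e](ρ[e/g](ρ[v/y](R))) → 5
  (T − π[v,e](ρ[e/g](ρ[v/y](R)))) → 2
  σ[e<=4]((T − π[v,e](ρ[e/g](ρ[v/y](R))))) → 1
  R → 5
  ρ[v/y](R) → 5
  ρ[e/a](ρ[v/y](R)) → 5
  π[v,e](ρ[e/a](ρ[v/y](R))) → 5
  (σ[e<=4]((T − π[v,e](ρ[e/g](ρ[v/y](R))))) ∪ π[v,e](ρ[e/a](ρ[v/y](R)))) → 6
  S → 5
  π[c,w](S) → 5
  ((σ[e<=4]((T − π[v,e](ρ[e/g](ρ[v/y](R))))) ∪ π[v,e](ρ[e/a](ρ[v/y](R)))) ⋈[e=c] π[c,w](S)) → 6
  σ[v='r'](((σ[e<=4]((T − π[v,e](ρ[e/g](ρ[v/y](R))))) ∪ π[v,e](ρ[e/a](ρ[v/y](R)))) ⋈[e=c] π[c,w](S))) → 2
E2 stepwise |·|:
  T → 4
  R → 5
  ρ[v/y](R) → 5
  ρ[e/g](ρ[v/y](R)) → 5
  π[v,e](ρ[e/g](ρ[v/y](R))) → 5
  (T − π[v,e](ρ[e/g](ρ[v/y](R)))) → 2
  σ[e<=4]((T − π[v,e](ρ[e/g](ρ[v/y](R))))) → 1
  R → 5
  ρ[v/y](R) → 5
  ρ[e/a](ρ[v/y](R)) → 5
  π[v,e](ρ[e/a](ρ[v/y](R))) → 5
  (σ[e<=4]((T − π[v,e](ρ[e/g](ρ[v/y](R))))) ∪ π[v,e](ρ[e/a](ρ[v/y](R)))) → 6
  σ[v='r']((σ[e<=4]((T − π[v,e](ρ[e/g](ρ[v/y](R))))) ∪ π[v,e](ρ[e/a](ρ[v/y](R))))) → 1
  S → 5
  π[c,w](S) → 5
  (σ[v='r']((σ[e<=4]((T − π[v,e](ρ[e/g](ρ[v/y](R))))) ∪ π[v,e](ρ[e/a](ρ[v/y](R))))) ⋈[e=c] π[c,w](S)) → 2

E1 and E2 produce the same multiset:
v | e | c | w
r | 7 | 7 | p
r | 7 | 7 | s

yes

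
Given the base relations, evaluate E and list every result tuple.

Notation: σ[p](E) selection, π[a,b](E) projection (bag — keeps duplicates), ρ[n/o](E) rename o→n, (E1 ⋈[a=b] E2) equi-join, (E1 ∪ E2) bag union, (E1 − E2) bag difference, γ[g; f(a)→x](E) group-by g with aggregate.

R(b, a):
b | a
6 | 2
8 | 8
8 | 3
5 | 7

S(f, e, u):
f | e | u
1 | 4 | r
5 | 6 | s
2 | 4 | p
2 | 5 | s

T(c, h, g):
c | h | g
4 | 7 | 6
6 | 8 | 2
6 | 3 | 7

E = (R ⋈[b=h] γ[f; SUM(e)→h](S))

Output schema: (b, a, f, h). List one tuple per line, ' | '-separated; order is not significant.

Subexpression sizes:
  R → 4
  S → 4
  γ[f; SUM(e)→h](S) → 3
  (R ⋈[b=h] γ[f; SUM(e)→h](S)) → 1

== RESULT ==
b | a | f | h
6 | 2 | 5 | 6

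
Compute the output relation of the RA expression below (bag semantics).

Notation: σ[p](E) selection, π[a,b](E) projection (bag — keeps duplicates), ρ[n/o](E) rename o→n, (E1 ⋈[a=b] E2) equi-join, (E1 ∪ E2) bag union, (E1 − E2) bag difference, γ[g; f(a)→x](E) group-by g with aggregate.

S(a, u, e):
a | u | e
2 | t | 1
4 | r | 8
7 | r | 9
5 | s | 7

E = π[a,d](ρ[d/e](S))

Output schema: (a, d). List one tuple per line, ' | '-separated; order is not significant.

Per-node cardinality:
  S → 4
  ρ[d/e](S) → 4
  π[a,d](ρ[d/e](S)) → 4

== RESULT ==
a | d
2 | 1
4 | 8
5 | 7
7 | 9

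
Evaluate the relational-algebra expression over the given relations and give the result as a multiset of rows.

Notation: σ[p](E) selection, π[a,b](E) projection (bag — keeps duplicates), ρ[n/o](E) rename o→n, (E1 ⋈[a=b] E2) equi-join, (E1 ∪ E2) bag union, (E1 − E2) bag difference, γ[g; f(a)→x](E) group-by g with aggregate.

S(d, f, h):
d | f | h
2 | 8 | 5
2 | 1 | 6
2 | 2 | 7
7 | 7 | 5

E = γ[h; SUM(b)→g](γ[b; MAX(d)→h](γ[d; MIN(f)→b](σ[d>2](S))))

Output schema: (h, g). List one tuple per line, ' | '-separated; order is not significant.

Subexpression sizes:
  S → 4
  σ[d>2](S) → 1
  γ[d; MIN(f)→b](σ[d>2](S)) → 1
  γ[b; MAX(d)→h](γ[d; MIN(f)→b](σ[d>2](S))) → 1
  γ[h; SUM(b)→g](γ[b; MAX(d)→h](γ[d; MIN(f)→b](σ[d>2](S)))) → 1

== RESULT ==
h | g
7 | 7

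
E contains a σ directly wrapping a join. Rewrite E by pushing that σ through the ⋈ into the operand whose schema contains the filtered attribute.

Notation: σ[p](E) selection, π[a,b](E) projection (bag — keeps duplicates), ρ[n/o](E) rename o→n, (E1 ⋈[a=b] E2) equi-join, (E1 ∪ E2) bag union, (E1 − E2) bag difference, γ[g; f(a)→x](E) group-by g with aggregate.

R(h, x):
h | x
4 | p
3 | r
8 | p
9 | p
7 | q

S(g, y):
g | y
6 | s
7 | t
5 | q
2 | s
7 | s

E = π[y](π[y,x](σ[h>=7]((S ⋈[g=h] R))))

σ filters on h, owned by the right side.
E' = π[y](π[y,x]((S ⋈[g=h] σ[h>=7](R))))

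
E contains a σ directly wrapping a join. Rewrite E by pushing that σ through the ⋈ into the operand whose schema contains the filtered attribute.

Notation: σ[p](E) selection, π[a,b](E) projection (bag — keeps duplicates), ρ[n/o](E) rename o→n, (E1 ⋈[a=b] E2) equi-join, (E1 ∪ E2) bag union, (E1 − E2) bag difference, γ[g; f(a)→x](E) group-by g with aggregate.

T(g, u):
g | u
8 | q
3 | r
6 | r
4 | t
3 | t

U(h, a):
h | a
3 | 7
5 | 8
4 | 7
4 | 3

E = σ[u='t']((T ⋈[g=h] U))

σ filters on u, owned by the left side.
E' = (σ[u='t'](T) ⋈[g=h] U)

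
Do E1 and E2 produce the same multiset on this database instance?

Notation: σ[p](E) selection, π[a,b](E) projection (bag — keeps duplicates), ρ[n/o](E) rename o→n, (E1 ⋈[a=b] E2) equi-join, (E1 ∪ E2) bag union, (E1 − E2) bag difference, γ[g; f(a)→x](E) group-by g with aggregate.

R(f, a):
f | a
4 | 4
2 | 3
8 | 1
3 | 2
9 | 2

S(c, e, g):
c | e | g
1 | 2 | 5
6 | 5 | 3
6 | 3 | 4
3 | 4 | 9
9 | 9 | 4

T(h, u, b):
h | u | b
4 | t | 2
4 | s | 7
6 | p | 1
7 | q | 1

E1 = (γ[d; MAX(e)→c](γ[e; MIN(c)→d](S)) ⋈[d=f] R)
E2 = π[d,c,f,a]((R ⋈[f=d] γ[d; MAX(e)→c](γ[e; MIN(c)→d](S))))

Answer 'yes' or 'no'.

E1 row counts bottom-up:
  S → 5
  γ[e; MIN(c)→d](S) → 5
  γ[d; MAX(e)→c](γ[e; MIN(c)→d](S)) → 4
  R → 5
  (γ[d; MAX(e)→c](γ[e; MIN(c)→d](S)) ⋈[d=f] R) → 2
E2 row counts bottom-up:
  R → 5
  S → 5
  γ[e; MIN(c)→d](S) → 5
  γ[d; MAX(e)→c](γ[e; MIN(c)→d](S)) → 4
  (R ⋈[f=d] γ[d; MAX(e)→c](γ[e; MIN(c)→d](S))) → 2
  π[d,c,f,a]((R ⋈[f=d] γ[d; MAX(e)→c](γ[e; MIN(c)→d](S)))) → 2

E1 and E2 produce the same multiset:
d | c | f | a
3 | 4 | 3 | 2
9 | 9 | 9 | 2

yes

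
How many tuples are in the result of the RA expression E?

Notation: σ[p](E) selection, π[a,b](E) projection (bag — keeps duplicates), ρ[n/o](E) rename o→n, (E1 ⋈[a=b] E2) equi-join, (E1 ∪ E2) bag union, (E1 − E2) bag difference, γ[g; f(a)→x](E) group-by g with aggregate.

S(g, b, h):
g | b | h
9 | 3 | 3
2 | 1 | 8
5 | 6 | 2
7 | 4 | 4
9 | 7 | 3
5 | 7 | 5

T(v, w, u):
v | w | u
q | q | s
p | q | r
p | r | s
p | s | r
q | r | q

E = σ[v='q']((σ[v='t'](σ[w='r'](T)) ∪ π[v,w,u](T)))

Stepwise |·|:
  T → 5
  σ[w='r'](T) → 2
  σ[v='t'](σ[w='r'](T)) → 0
  T → 5
  π[v,w,u](T) → 5
  (σ[v='t'](σ[w='r'](T)) ∪ π[v,w,u](T)) → 5
  σ[v='q']((σ[v='t'](σ[w='r'](T)) ∪ π[v,w,u](T))) → 2

|E| = 2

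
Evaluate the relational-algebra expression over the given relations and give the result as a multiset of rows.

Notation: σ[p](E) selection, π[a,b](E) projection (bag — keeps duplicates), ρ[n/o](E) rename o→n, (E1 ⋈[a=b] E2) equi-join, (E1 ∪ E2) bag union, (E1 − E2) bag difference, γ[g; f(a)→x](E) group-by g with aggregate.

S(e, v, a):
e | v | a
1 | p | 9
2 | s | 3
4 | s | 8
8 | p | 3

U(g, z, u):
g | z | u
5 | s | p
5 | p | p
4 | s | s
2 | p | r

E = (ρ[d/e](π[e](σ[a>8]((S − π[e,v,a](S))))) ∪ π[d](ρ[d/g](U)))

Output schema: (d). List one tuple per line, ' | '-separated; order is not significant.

Subexpression sizes:
  S → 4
  S → 4
  π[e,v,a](S) → 4
  (S − π[e,v,a](S)) → 0
  σ[a>8]((S − π[e,v,a](S))) → 0
  π[e](σ[a>8]((S − π[e,v,a](S)))) → 0
  ρ[d/e](π[e](σ[a>8]((S − π[e,v,a](S))))) → 0
  U → 4
  ρ[d/g](U) → 4
  π[d](ρ[d/g](U)) → 4
  (ρ[d/e](π[e](σ[a>8]((S − π[e,v,a](S))))) ∪ π[d](ρ[d/g](U))) → 4

== RESULT ==
d
2
4
5
5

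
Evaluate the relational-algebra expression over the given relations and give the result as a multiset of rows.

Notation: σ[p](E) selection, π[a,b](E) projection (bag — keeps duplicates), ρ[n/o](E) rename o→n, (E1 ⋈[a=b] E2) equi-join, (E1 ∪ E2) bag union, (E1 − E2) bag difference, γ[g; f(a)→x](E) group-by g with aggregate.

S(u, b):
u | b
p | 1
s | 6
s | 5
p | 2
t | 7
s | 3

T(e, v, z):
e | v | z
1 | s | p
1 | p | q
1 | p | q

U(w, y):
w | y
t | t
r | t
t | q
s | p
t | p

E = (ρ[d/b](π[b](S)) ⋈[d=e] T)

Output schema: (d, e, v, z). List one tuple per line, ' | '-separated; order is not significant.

Row counts bottom-up:
  S → 6
  π[b](S) → 6
  ρ[d/b](π[b](S)) → 6
  T → 3
  (ρ[d/b](π[b](S)) ⋈[d=e] T) → 3

== RESULT ==
d | e | v | z
1 | 1 | p | q
1 | 1 | p | q
1 | 1 | s | p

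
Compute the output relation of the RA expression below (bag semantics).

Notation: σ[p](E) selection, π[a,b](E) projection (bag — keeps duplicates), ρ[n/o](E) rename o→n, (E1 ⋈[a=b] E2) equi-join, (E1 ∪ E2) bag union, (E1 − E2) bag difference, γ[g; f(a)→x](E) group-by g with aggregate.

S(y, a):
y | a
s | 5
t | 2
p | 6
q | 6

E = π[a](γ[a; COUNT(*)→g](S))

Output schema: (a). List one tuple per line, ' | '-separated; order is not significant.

Per-node cardinality:
  S → 4
  γ[a; COUNT(*)→g](S) → 3
  π[a](γ[a; COUNT(*)→g](S)) → 3

== RESULT ==
a
2
5
6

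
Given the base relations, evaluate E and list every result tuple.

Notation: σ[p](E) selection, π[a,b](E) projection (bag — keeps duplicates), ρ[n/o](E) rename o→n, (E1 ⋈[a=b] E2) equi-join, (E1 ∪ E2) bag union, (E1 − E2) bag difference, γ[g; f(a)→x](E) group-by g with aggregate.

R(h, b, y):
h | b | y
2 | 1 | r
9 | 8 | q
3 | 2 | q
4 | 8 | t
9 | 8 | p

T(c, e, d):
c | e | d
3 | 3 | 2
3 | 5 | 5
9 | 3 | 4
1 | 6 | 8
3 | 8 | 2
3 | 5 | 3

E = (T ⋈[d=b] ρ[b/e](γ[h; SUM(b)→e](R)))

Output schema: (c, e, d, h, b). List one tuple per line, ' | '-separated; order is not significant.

Row counts bottom-up:
  T → 6
  R → 5
  γ[h; SUM(b)→e](R) → 4
  ρ[b/e](γ[h; SUM(b)→e](R)) → 4
  (T ⋈[d=b] ρ[b/e](γ[h; SUM(b)→e](R))) → 3

== RESULT ==
c | e | d | h | b
1 | 6 | 8 | 4 | 8
3 | 3 | 2 | 3 | 2
3 | 8 | 2 | 3 | 2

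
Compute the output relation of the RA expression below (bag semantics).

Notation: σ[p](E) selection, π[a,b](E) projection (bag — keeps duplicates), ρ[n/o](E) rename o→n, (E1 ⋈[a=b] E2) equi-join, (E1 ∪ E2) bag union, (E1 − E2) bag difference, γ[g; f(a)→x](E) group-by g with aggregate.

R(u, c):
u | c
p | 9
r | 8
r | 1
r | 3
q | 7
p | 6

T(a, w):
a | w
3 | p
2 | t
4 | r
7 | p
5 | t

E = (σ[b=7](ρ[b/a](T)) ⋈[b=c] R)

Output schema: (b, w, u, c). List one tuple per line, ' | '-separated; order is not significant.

Per-node cardinality:
  T → 5
  ρ[b/a](T) → 5
  σ[b=7](ρ[b/a](T)) → 1
  R → 6
  (σ[b=7](ρ[b/a](T)) ⋈[b=c] R) → 1

== RESULT ==
b | w | u | c
7 | p | q | 7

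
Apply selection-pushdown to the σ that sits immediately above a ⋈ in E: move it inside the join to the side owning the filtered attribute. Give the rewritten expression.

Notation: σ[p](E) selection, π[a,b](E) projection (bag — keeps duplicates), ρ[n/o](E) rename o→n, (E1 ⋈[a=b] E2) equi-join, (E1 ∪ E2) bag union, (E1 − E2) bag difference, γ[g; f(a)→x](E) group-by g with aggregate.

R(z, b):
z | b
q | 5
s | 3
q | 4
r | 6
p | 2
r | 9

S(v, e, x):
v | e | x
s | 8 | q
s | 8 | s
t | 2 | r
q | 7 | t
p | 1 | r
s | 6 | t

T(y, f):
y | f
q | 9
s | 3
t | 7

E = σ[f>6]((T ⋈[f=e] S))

σ filters on f, owned by the left side.
E' = (σ[f>6](T) ⋈[f=e] S)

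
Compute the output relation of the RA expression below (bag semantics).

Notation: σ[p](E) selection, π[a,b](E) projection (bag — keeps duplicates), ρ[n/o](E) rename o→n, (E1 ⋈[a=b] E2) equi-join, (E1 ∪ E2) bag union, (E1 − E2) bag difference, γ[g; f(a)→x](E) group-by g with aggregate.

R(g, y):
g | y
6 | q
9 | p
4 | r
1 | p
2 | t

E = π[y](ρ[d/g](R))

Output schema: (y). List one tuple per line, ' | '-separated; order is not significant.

Stepwise |·|:
  R → 5
  ρ[d/g](R) → 5
  π[y](ρ[d/g](R)) → 5

== RESULT ==
y
p
p
q
r
t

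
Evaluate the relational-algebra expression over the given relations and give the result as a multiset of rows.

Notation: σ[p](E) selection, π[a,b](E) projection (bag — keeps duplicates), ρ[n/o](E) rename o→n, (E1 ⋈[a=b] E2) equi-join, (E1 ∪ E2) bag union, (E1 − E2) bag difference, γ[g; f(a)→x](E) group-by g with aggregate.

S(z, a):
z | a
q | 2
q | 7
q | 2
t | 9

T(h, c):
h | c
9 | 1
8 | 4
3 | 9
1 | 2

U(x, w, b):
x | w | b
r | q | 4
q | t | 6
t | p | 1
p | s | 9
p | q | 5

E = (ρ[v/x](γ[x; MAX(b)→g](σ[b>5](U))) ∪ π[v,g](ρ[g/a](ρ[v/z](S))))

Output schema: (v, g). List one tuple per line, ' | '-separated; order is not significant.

Subexpression sizes:
  U → 5
  σ[b>5](U) → 2
  γ[x; MAX(b)→g](σ[b>5](U)) → 2
  ρ[v/x](γ[x; MAX(b)→g](σ[b>5](U))) → 2
  S → 4
  ρ[v/z](S) → 4
  ρ[g/a](ρ[v/z](S)) → 4
  π[v,g](ρ[g/a](ρ[v/z](S))) → 4
  (ρ[v/x](γ[x; MAX(b)→g](σ[b>5](U))) ∪ π[v,g](ρ[g/a](ρ[v/z](S)))) → 6

== RESULT ==
v | g
p | 9
q | 2
q | 2
q | 6
q | 7
t | 9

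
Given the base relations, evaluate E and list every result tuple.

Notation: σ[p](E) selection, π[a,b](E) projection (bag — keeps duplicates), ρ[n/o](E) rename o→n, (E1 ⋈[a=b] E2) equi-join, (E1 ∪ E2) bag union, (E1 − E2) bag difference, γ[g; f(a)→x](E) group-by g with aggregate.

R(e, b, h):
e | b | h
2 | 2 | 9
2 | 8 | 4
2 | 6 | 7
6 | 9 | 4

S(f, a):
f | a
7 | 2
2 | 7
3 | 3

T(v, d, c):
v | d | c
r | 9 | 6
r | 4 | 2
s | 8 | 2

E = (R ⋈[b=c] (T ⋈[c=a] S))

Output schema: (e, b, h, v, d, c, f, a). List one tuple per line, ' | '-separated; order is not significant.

Stepwise |·|:
  R → 4
  T → 3
  S → 3
  (T ⋈[c=a] S) → 2
  (R ⋈[b=c] (T ⋈[c=a] S)) → 2

== RESULT ==
e | b | h | v | d | c | f | a
2 | 2 | 9 | r | 4 | 2 | 7 | 2
2 | 2 | 9 | s | 8 | 2 | 7 | 2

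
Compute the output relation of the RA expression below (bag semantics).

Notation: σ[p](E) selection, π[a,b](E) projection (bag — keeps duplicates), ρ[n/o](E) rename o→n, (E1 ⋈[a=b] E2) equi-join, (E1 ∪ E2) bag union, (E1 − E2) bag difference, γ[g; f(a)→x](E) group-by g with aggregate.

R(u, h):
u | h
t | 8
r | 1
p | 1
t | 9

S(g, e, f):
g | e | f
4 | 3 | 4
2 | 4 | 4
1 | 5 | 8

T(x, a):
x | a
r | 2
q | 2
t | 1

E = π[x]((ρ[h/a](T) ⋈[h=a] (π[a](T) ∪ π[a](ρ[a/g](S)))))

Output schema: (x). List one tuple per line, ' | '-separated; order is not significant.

Per-node cardinality:
  T → 3
  ρ[h/a](T) → 3
  T → 3
  π[a](T) → 3
  S → 3
  ρ[a/g](S) → 3
  π[a](ρ[a/g](S)) → 3
  (π[a](T) ∪ π[a](ρ[a/g](S))) → 6
  (ρ[h/a](T) ⋈[h=a] (π[a](T) ∪ π[a](ρ[a/g](S)))) → 8
  π[x]((ρ[h/a](T) ⋈[h=a] (π[a](T) ∪ π[a](ρ[a/g](S))))) → 8

== RESULT ==
x
q
q
q
r
r
r
t
t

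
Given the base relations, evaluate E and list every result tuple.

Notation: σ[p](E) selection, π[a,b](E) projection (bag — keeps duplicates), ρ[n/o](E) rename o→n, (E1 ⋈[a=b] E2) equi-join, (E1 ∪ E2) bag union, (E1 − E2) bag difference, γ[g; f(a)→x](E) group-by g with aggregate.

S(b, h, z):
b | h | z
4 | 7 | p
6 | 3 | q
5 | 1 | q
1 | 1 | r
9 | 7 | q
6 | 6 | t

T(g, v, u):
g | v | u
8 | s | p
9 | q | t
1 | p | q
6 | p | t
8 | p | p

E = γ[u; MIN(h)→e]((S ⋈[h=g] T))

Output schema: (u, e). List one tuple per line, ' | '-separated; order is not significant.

Stepwise |·|:
  S → 6
  T → 5
  (S ⋈[h=g] T) → 3
  γ[u; MIN(h)→e]((S ⋈[h=g] T)) → 2

== RESULT ==
u | e
q | 1
t | 6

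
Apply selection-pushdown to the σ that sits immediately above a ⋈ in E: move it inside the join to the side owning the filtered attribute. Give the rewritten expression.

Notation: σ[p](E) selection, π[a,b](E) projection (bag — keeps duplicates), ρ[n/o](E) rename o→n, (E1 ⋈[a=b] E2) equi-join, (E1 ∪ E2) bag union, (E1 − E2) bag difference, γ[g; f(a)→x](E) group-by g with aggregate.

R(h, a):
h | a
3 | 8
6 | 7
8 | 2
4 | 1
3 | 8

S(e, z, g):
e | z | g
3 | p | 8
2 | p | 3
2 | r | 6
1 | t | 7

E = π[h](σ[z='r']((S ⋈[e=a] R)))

σ filters on z, owned by the left side.
E' = π[h]((σ[z='r'](S) ⋈[e=a] R))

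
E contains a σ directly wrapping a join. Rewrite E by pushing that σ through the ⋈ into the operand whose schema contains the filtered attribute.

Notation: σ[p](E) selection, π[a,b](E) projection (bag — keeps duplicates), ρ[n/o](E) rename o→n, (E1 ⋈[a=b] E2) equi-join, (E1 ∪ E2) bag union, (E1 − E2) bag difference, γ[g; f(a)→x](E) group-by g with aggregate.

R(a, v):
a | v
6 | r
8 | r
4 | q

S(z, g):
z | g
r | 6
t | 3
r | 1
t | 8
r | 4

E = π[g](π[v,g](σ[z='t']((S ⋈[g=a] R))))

σ filters on z, owned by the left side.
E' = π[g](π[v,g]((σ[z='t'](S) ⋈[g=a] R)))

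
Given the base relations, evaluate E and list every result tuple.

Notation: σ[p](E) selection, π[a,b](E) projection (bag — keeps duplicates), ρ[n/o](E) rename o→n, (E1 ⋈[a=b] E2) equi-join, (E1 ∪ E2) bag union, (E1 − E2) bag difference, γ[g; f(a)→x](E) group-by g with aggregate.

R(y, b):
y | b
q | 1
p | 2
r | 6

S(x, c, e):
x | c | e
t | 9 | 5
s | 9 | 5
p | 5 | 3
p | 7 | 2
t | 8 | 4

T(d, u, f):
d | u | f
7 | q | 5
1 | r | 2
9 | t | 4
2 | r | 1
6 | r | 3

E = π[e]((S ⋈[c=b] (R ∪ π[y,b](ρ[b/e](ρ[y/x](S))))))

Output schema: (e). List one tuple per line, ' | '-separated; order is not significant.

Subexpression sizes:
  S → 5
  R → 3
  S → 5
  ρ[y/x](S) → 5
  ρ[b/e](ρ[y/x](S)) → 5
  π[y,b](ρ[b/e](ρ[y/x](S))) → 5
  (R ∪ π[y,b](ρ[b/e](ρ[y/x](S)))) → 8
  (S ⋈[c=b] (R ∪ π[y,b](ρ[b/e](ρ[y/x](S))))) → 2
  π[e]((S ⋈[c=b] (R ∪ π[y,b](ρ[b/e](ρ[y/x](S)))))) → 2

== RESULT ==
e
3
3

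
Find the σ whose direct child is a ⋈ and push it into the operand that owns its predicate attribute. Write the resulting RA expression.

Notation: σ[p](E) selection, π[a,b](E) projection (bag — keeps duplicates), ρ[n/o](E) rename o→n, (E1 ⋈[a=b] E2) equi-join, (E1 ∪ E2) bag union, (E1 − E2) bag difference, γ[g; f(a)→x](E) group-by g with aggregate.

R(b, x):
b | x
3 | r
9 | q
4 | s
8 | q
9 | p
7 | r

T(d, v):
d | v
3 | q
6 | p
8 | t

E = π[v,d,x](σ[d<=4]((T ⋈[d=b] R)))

σ filters on d, owned by the left side.
E' = π[v,d,x]((σ[d<=4](T) ⋈[d=b] R))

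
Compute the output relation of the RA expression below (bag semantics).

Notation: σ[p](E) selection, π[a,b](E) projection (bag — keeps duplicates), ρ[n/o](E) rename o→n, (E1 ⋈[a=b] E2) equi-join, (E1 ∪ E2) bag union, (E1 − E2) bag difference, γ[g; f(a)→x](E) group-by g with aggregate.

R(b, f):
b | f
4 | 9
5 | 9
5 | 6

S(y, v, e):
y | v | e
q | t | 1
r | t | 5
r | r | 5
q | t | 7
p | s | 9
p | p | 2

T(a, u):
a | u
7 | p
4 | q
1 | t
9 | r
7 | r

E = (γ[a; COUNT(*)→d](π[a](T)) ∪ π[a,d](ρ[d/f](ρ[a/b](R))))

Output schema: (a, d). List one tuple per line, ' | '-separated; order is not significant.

Row counts bottom-up:
  T → 5
  π[a](T) → 5
  γ[a; COUNT(*)→d](π[a](T)) → 4
  R → 3
  ρ[a/b](R) → 3
  ρ[d/f](ρ[a/b](R)) → 3
  π[a,d](ρ[d/f](ρ[a/b](R))) → 3
  (γ[a; COUNT(*)→d](π[a](T)) ∪ π[a,d](ρ[d/f](ρ[a/b](R)))) → 7

== RESULT ==
a | d
1 | 1
4 | 1
4 | 9
5 | 6
5 | 9
7 | 2
9 | 1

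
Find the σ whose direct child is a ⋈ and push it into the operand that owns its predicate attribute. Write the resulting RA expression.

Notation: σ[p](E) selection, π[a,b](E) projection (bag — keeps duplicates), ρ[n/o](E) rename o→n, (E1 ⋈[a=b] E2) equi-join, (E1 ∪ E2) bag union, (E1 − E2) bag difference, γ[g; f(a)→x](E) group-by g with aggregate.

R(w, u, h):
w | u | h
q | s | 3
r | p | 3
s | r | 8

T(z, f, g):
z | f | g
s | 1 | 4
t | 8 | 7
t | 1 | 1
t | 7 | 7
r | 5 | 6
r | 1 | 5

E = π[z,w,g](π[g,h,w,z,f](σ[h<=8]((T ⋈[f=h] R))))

σ filters on h, owned by the right side.
E' = π[z,w,g](π[g,h,w,z,f]((T ⋈[f=h] σ[h<=8](R))))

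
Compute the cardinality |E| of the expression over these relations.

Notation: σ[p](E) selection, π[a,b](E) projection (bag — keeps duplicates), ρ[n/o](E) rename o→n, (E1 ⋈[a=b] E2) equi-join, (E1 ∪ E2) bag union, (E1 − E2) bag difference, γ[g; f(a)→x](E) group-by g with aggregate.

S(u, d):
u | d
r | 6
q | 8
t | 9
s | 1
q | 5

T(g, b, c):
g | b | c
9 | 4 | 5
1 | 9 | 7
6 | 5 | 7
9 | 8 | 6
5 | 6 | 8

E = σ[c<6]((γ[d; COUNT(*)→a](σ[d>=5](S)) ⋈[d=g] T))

Subexpression sizes:
  S → 5
  σ[d>=5](S) → 4
  γ[d; COUNT(*)→a](σ[d>=5](S)) → 4
  T → 5
  (γ[d; COUNT(*)→a](σ[d>=5](S)) ⋈[d=g] T) → 4
  σ[c<6]((γ[d; COUNT(*)→a](σ[d>=5](S)) ⋈[d=g] T)) → 1

|E| = 1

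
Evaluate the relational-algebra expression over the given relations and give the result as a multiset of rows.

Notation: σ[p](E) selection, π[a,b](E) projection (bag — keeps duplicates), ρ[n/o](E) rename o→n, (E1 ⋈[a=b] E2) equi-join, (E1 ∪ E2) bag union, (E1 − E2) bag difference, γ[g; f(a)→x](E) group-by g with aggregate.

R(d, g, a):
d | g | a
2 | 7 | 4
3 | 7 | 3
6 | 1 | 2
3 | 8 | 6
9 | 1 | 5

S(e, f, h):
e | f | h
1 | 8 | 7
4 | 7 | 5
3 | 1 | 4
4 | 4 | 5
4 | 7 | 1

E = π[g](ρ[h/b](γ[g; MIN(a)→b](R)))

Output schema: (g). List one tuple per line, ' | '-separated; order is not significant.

Row counts bottom-up:
  R → 5
  γ[g; MIN(a)→b](R) → 3
  ρ[h/b](γ[g; MIN(a)→b](R)) → 3
  π[g](ρ[h/b](γ[g; MIN(a)→b](R))) → 3

== RESULT ==
g
1
7
8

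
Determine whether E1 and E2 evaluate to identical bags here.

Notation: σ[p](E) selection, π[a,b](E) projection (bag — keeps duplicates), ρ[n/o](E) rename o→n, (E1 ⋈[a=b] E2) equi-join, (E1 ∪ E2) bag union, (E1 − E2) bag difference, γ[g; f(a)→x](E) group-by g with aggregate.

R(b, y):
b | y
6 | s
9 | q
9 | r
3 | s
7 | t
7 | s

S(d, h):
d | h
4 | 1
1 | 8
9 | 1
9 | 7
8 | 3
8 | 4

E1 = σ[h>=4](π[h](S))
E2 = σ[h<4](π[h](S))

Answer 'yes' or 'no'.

E1 row counts bottom-up:
  S → 6
  π[h](S) → 6
  σ[h>=4](π[h](S)) → 3
E2 row counts bottom-up:
  S → 6
  π[h](S) → 6
  σ[h<4](π[h](S)) → 3

E1 result:
h
4
7
8
E2 result:
h
1
1
3
Witness: (1,) appears 0× in E1 but 2× in E2.

no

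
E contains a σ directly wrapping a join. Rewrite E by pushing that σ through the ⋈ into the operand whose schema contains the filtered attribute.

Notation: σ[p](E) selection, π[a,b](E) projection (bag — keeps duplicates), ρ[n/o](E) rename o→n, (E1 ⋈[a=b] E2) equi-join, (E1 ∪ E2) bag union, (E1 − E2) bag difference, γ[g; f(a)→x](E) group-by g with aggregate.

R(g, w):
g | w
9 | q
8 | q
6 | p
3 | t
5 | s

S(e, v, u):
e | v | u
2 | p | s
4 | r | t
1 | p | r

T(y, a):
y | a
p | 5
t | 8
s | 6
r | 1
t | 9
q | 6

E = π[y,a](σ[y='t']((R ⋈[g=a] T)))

σ filters on y, owned by the right side.
E' = π[y,a]((R ⋈[g=a] σ[y='t'](T)))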